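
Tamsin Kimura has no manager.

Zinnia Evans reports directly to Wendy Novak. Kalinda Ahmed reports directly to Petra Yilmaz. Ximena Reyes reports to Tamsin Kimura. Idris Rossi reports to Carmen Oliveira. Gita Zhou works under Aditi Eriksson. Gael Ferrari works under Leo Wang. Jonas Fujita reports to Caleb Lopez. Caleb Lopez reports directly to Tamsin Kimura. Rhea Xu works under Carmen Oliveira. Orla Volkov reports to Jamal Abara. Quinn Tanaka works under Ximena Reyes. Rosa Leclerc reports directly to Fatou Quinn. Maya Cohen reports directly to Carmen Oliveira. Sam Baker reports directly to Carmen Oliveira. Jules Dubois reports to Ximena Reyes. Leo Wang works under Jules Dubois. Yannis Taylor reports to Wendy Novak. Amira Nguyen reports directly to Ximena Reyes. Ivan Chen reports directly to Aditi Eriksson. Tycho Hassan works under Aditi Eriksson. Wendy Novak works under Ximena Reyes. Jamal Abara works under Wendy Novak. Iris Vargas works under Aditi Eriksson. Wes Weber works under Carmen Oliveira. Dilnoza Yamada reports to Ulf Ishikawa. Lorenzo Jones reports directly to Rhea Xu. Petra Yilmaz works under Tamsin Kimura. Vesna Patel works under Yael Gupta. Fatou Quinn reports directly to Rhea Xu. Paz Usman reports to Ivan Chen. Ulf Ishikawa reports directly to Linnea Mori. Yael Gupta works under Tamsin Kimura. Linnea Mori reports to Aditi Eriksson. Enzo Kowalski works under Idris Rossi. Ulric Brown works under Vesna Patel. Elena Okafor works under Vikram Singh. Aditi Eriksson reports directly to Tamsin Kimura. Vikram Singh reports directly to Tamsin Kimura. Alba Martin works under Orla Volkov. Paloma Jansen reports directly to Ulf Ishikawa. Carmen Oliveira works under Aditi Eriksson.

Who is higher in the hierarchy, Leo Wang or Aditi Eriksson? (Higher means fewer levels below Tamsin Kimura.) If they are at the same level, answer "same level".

Leo Wang is 3 levels below Tamsin Kimura; Aditi Eriksson is 1. Aditi Eriksson is higher.

Aditi Eriksson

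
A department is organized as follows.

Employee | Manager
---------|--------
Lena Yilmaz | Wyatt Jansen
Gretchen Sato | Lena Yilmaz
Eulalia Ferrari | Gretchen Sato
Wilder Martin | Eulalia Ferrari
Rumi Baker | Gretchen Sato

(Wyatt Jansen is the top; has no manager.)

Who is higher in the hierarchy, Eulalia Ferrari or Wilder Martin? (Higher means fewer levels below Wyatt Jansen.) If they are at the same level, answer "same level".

Eulalia Ferrari

Eulalia Ferrari is 3 levels below Wyatt Jansen; Wilder Martin is 4. Eulalia Ferrari is higher.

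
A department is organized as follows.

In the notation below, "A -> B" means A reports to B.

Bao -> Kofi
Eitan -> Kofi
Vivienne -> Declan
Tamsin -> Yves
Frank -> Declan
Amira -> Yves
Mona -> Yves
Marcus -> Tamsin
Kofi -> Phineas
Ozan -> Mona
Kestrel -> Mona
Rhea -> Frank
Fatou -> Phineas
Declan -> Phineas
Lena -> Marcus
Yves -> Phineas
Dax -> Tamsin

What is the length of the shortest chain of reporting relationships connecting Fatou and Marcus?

Fatou is 1 level below Phineas, and Marcus is 3 levels below Phineas (their lowest common manager). The shortest path runs up from Fatou to Phineas and back down to Marcus: 1 + 3 = 4 links.

4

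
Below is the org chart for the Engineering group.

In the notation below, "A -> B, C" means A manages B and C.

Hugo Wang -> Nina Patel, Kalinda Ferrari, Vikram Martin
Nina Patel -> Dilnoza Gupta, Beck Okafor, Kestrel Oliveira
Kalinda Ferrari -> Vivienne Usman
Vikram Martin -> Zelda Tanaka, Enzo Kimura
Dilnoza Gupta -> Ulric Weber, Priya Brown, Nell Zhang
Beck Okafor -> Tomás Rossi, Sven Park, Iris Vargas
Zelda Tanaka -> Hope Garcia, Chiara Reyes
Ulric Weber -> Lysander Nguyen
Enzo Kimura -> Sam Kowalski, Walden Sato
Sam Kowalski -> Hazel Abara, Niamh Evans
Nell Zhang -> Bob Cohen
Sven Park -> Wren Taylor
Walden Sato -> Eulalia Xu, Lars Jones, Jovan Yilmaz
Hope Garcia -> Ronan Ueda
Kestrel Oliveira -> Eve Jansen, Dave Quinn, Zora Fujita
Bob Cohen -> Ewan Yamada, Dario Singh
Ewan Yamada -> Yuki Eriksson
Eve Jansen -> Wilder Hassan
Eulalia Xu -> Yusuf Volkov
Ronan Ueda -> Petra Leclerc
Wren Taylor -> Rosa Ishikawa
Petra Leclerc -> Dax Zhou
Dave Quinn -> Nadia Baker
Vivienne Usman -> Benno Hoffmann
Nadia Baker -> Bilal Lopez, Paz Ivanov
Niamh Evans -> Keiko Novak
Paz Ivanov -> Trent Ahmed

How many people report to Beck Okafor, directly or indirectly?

Beck Okafor directly manages Tomás Rossi, Sven Park, Iris Vargas. Tomás Rossi has no reports. Under Sven Park: Wren Taylor, Rosa Ishikawa (2). Iris Vargas has no reports. So Beck Okafor's organization is 3 direct reports plus everyone under them: 1 + 3 + 1 = 5.

5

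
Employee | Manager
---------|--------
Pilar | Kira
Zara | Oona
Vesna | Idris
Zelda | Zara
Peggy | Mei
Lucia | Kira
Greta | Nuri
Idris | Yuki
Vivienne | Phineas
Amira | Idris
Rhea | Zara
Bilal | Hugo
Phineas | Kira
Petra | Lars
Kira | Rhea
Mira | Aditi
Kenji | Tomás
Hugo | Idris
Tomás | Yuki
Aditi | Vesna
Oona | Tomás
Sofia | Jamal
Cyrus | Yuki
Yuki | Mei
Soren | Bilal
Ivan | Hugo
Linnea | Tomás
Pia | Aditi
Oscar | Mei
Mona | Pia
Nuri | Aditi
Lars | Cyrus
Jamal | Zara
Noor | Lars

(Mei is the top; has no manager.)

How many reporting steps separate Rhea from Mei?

5

Chain from Rhea up to Mei: Rhea → Zara → Oona → Tomás → Yuki → Mei. That is 5 steps up, so Rhea is 5 levels below Mei.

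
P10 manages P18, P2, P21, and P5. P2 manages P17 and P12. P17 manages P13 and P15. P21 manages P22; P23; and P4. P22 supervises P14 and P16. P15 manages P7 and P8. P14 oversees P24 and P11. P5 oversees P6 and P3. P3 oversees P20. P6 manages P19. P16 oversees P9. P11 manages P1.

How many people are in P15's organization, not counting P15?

P15 directly manages P7, P8. P7 has no reports. P8 has no reports. So P15's organization is 2 direct reports plus everyone under them: 1 + 1 = 2.

2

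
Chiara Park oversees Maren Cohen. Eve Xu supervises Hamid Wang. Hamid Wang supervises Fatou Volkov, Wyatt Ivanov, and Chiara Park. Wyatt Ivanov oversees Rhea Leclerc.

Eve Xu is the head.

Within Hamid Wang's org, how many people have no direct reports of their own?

3

The people in Hamid Wang's organization with no one reporting to them are Maren Cohen, Rhea Leclerc, Fatou Volkov. That is 3.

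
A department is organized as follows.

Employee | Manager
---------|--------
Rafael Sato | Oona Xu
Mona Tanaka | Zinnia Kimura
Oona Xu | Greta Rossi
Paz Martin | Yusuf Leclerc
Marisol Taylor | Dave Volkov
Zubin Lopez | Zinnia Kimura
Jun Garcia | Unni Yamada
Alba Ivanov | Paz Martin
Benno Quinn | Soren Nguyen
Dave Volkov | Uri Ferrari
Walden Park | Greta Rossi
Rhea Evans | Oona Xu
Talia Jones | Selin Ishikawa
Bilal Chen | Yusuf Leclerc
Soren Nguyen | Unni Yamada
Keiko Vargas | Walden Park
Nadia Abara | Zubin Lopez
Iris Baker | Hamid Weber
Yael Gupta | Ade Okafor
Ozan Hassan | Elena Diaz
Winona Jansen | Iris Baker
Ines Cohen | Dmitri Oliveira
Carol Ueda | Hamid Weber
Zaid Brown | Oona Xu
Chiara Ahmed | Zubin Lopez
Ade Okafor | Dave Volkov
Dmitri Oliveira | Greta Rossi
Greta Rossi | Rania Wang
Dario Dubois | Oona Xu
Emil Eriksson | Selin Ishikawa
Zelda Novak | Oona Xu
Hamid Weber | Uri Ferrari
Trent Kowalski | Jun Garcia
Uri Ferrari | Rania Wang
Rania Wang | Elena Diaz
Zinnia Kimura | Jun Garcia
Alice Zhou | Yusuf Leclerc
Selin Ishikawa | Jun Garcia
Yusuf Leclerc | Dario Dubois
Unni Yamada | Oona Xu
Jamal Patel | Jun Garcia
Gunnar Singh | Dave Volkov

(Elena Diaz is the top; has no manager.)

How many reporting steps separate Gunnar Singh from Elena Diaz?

4

Chain from Gunnar Singh up to Elena Diaz: Gunnar Singh → Dave Volkov → Uri Ferrari → Rania Wang → Elena Diaz. That is 4 steps up, so Gunnar Singh is 4 levels below Elena Diaz.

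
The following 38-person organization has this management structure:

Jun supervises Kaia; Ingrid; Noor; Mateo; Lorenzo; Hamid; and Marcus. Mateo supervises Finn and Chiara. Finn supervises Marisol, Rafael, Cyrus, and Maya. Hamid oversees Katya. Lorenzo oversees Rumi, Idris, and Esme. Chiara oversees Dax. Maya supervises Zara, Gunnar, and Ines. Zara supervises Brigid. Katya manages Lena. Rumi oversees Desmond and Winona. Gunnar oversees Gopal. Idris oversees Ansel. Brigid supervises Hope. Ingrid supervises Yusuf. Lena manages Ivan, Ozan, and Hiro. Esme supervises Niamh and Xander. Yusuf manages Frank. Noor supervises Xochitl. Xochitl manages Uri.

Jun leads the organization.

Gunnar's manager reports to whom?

Finn

Gunnar reports to Maya, and Maya reports to Finn. So Gunnar's skip-level manager is Finn.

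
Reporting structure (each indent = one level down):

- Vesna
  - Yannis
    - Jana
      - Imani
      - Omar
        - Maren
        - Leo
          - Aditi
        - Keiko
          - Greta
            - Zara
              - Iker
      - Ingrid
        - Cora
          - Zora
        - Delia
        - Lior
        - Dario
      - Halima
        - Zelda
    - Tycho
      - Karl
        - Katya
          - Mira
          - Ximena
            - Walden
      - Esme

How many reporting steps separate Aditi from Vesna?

5

Chain from Aditi up to Vesna: Aditi → Leo → Omar → Jana → Yannis → Vesna. That is 5 steps up, so Aditi is 5 levels below Vesna.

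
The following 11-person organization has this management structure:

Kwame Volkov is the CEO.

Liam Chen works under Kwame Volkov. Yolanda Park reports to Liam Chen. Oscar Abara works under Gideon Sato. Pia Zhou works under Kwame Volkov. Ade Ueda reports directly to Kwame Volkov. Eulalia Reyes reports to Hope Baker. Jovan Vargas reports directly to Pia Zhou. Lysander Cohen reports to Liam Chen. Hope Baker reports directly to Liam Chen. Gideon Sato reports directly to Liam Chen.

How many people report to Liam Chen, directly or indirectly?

6

Liam Chen directly manages Hope Baker, Gideon Sato, Lysander Cohen, Yolanda Park. Under Hope Baker: Eulalia Reyes (1). Under Gideon Sato: Oscar Abara (1). Lysander Cohen has no reports. Yolanda Park has no reports. So Liam Chen's organization is 4 direct reports plus everyone under them: 2 + 2 + 1 + 1 = 6.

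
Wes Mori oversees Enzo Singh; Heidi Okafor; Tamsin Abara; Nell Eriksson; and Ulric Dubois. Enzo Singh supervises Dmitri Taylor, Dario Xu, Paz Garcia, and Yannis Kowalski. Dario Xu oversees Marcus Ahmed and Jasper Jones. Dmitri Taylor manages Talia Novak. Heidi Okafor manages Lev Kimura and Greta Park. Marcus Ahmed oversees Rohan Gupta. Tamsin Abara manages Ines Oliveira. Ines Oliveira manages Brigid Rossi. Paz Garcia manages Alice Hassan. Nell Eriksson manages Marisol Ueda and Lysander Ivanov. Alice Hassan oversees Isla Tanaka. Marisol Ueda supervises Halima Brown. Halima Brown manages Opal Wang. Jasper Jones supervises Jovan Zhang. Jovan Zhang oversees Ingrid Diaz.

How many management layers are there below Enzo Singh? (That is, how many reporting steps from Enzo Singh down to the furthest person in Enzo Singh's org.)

4

The longest chain under Enzo Singh runs Enzo Singh → Dario Xu → Jasper Jones → Jovan Zhang → Ingrid Diaz, which is 4 levels below Enzo Singh.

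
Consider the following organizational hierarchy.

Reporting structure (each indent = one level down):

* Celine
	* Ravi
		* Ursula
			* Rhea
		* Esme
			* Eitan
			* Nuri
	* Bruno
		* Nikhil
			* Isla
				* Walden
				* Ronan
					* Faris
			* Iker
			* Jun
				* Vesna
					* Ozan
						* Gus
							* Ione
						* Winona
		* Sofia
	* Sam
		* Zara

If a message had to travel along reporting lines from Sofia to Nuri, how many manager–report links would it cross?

5

Sofia is 2 levels below Celine, and Nuri is 3 levels below Celine (their lowest common manager). The shortest path runs up from Sofia to Celine and back down to Nuri: 2 + 3 = 5 links.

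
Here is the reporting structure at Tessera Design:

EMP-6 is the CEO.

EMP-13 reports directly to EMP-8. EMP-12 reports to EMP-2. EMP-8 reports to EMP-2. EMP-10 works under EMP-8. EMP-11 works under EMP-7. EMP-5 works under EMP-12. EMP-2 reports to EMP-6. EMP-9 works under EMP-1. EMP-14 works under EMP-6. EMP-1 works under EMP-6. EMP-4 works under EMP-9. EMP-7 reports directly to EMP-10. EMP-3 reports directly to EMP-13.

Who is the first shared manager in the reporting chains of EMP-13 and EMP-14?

EMP-6

EMP-13's chain of managers is EMP-8, EMP-2, EMP-6. EMP-14's chain of managers is EMP-6. The first manager that appears in both chains is EMP-6.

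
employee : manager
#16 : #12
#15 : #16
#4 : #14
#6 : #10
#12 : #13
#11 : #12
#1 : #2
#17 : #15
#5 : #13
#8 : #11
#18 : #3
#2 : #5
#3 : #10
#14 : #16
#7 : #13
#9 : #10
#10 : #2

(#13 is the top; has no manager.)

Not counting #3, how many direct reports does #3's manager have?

#3 reports to #10. #10's other direct reports are #9, #6 — 2 peers.

2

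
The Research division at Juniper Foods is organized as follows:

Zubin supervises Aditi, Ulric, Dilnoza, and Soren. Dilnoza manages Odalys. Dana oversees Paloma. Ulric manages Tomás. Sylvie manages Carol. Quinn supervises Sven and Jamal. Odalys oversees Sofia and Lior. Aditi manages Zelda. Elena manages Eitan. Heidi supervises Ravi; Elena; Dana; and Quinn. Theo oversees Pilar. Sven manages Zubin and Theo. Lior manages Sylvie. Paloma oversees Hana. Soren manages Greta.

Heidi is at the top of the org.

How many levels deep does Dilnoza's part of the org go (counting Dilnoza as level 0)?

4

The longest chain under Dilnoza runs Dilnoza → Odalys → Lior → Sylvie → Carol, which is 4 levels below Dilnoza.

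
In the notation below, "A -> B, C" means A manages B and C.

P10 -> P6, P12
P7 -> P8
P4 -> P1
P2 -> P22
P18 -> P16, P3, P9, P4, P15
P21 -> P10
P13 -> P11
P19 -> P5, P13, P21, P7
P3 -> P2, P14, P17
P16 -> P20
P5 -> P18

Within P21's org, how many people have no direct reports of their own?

2

The people in P21's organization with no one reporting to them are P12, P6. That is 2.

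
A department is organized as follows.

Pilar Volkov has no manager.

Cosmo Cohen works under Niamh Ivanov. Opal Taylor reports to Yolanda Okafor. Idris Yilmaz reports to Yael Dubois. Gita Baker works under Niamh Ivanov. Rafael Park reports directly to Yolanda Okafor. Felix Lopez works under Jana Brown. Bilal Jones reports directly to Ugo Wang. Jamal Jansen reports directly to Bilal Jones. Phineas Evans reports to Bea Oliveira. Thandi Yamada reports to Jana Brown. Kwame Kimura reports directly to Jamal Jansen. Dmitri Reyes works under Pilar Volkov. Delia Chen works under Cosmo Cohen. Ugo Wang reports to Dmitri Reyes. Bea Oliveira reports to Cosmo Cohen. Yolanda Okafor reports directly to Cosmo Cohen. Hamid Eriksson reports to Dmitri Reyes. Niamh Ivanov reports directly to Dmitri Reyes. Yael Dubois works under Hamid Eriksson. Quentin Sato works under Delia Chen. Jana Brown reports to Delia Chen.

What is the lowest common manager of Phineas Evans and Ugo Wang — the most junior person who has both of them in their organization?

Phineas Evans's chain of managers is Bea Oliveira, Cosmo Cohen, Niamh Ivanov, Dmitri Reyes, Pilar Volkov. Ugo Wang's chain of managers is Dmitri Reyes, Pilar Volkov. The first manager that appears in both chains is Dmitri Reyes.

Dmitri Reyes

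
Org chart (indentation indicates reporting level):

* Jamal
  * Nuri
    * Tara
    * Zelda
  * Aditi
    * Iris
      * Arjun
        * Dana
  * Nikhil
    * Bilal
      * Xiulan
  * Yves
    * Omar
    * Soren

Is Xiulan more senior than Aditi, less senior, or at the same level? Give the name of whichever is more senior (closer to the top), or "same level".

Aditi

Xiulan is 3 levels below Jamal; Aditi is 1. Aditi is higher.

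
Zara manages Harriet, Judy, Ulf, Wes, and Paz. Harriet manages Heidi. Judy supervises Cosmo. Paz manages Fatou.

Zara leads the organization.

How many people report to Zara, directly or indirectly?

Zara directly manages Harriet, Judy, Ulf, Wes, Paz. Under Harriet: Heidi (1). Under Judy: Cosmo (1). Ulf has no reports. Wes has no reports. Under Paz: Fatou (1). So Zara's organization is 5 direct reports plus everyone under them: 2 + 2 + 1 + 1 + 2 = 8.

8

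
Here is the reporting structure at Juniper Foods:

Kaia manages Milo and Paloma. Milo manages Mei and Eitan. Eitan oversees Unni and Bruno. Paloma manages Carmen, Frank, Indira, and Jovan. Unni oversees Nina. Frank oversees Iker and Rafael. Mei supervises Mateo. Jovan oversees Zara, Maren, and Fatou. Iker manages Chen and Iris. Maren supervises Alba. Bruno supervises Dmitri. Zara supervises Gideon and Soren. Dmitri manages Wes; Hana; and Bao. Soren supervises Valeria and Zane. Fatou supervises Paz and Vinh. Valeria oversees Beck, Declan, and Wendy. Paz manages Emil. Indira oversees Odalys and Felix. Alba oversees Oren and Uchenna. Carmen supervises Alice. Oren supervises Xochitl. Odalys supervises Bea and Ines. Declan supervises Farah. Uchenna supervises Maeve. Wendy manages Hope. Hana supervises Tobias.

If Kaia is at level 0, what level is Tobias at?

Chain from Tobias up to Kaia: Tobias → Hana → Dmitri → Bruno → Eitan → Milo → Kaia. That is 6 steps up, so Tobias is 6 levels below Kaia.

6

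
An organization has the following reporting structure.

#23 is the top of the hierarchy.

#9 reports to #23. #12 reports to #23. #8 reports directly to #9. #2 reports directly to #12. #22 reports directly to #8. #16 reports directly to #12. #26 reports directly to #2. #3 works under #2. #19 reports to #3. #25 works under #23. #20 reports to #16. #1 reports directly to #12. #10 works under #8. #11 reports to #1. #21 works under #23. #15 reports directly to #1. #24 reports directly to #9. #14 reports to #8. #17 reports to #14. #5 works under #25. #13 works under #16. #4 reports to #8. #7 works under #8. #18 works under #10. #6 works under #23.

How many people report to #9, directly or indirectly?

#9 directly manages #8, #24. Under #8: #7, #4, #14, #17, #10, #18, #22 (7). #24 has no reports. So #9's organization is 2 direct reports plus everyone under them: 8 + 1 = 9.

9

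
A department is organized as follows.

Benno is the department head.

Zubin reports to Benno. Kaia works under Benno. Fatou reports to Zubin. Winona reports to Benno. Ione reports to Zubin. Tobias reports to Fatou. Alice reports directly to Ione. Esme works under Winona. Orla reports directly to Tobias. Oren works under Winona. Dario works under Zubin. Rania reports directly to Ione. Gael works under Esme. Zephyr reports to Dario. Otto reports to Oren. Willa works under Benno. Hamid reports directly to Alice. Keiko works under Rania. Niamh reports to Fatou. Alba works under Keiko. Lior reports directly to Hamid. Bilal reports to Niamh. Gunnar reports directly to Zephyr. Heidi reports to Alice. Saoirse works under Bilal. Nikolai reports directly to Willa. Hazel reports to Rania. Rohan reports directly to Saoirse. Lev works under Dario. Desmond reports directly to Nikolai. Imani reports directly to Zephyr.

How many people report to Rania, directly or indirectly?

Rania directly manages Keiko, Hazel. Under Keiko: Alba (1). Hazel has no reports. So Rania's organization is 2 direct reports plus everyone under them: 2 + 1 = 3.

3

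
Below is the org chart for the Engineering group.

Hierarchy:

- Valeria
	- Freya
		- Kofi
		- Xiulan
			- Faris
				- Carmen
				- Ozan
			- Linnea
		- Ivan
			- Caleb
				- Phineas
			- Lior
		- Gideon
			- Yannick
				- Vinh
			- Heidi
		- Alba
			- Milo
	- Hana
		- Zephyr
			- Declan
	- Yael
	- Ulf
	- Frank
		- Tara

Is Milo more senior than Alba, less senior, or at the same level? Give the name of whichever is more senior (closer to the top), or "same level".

Alba

Milo is 3 levels below Valeria; Alba is 2. Alba is higher.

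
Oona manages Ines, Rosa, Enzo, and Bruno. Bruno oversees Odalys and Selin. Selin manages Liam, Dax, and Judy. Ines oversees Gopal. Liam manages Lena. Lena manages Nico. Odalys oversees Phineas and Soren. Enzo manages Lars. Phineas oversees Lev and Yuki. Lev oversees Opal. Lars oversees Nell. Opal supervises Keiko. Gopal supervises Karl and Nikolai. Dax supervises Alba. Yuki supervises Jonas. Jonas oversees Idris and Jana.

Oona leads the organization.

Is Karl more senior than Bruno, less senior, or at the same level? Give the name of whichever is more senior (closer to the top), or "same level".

Bruno

Karl is 3 levels below Oona; Bruno is 1. Bruno is higher.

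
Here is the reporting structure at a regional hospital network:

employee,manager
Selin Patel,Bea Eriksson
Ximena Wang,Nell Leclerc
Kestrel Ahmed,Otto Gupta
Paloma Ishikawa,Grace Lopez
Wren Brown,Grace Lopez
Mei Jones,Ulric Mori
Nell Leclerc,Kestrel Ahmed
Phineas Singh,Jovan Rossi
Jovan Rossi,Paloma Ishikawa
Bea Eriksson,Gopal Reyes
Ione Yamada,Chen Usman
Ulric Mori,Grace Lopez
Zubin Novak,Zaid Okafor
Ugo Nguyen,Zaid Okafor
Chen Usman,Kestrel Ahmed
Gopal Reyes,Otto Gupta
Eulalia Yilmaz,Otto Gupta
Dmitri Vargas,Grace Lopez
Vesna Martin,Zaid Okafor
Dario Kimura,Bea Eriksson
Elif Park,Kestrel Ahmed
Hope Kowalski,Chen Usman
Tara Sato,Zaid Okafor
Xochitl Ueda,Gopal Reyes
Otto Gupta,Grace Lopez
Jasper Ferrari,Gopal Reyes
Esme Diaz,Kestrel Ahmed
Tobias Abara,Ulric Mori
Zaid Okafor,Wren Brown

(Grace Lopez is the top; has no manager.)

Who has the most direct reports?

Direct-report counts: Grace Lopez has 5; Wren Brown has 1; Zaid Okafor has 4; Ulric Mori has 2; Paloma Ishikawa has 1; Jovan Rossi has 1; Otto Gupta has 3; Kestrel Ahmed has 4; Nell Leclerc has 1; Chen Usman has 2; Gopal Reyes has 3; Bea Eriksson has 2. The largest is 5, held by Grace Lopez.

Grace Lopez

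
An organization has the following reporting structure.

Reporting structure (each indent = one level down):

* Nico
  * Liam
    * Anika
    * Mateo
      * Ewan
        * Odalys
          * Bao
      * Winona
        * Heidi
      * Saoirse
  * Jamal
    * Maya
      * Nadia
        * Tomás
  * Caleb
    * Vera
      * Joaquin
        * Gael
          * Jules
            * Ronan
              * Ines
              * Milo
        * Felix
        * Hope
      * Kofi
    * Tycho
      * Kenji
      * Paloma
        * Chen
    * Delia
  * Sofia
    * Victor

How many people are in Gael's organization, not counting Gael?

Gael directly manages Jules. Under Jules: Ronan, Milo, Ines (3). That's 4 in total.

4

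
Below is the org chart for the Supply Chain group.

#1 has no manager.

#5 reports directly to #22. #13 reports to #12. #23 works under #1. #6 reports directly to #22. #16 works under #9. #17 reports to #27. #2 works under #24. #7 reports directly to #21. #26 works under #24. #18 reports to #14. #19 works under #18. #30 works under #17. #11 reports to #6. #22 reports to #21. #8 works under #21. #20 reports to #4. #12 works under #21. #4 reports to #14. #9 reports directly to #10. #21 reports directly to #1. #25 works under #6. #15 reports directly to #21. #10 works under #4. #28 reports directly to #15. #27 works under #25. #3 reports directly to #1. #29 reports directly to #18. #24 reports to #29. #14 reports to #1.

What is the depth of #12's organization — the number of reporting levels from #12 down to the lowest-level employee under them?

The longest chain under #12 runs #12 → #13, which is 1 level below #12.

1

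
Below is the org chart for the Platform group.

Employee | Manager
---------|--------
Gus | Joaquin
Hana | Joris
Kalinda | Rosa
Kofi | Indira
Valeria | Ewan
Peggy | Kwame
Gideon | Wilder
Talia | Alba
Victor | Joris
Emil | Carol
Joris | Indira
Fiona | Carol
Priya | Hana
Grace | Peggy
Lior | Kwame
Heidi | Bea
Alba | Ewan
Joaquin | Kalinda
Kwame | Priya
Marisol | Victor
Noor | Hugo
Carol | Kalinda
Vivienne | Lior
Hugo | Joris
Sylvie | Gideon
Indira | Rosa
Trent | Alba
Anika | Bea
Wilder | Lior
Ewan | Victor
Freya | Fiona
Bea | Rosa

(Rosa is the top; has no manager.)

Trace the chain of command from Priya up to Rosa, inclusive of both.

Priya -> Hana -> Joris -> Indira -> Rosa

Priya reports to Hana. Hana reports to Joris. Joris reports to Indira. Indira reports to Rosa. Rosa is at the top.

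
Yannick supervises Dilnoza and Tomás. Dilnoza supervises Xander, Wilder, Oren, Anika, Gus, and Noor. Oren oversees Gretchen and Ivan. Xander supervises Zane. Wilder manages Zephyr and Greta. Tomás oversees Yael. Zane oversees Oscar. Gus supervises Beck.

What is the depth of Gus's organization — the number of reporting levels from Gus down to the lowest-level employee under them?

1

The longest chain under Gus runs Gus → Beck, which is 1 level below Gus.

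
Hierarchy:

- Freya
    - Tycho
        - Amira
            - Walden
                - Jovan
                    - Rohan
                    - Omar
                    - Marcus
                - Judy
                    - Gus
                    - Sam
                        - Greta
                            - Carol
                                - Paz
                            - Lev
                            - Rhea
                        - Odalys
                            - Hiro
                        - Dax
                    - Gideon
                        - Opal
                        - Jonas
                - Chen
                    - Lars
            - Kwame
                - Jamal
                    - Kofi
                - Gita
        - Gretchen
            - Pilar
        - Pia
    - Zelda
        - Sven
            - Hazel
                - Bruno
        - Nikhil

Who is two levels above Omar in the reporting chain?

Walden

Omar reports to Jovan, and Jovan reports to Walden. So Omar's skip-level manager is Walden.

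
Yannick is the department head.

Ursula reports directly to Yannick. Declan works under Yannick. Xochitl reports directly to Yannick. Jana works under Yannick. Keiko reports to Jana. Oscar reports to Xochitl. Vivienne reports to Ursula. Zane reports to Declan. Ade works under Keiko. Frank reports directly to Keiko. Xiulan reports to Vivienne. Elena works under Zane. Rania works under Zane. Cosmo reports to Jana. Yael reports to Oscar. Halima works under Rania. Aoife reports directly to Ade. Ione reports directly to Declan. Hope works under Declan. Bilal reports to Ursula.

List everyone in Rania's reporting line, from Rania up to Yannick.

Rania reports to Zane. Zane reports to Declan. Declan reports to Yannick. Yannick is at the top.

Rania -> Zane -> Declan -> Yannick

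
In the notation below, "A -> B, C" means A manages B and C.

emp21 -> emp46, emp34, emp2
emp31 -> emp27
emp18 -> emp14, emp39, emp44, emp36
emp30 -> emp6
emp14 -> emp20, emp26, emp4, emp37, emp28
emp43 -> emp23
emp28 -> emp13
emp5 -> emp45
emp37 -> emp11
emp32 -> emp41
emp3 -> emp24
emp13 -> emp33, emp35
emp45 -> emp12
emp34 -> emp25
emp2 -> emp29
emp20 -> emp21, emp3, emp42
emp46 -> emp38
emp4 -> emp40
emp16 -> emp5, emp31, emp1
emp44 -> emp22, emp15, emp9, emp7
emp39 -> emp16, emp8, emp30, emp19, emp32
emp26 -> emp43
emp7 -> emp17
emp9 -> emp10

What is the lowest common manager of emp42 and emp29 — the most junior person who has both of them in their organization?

emp20

emp42's chain of managers is emp20, emp14, emp18. emp29's chain of managers is emp2, emp21, emp20, emp14, emp18. The first manager that appears in both chains is emp20.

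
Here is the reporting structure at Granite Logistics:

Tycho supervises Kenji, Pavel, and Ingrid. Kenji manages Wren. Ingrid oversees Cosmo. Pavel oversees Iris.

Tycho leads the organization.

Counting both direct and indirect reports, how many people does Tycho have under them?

Tycho directly manages Kenji, Ingrid, Pavel. Under Kenji: Wren (1). Under Ingrid: Cosmo (1). Under Pavel: Iris (1). So Tycho's organization is 3 direct reports plus everyone under them: 2 + 2 + 2 = 6.

6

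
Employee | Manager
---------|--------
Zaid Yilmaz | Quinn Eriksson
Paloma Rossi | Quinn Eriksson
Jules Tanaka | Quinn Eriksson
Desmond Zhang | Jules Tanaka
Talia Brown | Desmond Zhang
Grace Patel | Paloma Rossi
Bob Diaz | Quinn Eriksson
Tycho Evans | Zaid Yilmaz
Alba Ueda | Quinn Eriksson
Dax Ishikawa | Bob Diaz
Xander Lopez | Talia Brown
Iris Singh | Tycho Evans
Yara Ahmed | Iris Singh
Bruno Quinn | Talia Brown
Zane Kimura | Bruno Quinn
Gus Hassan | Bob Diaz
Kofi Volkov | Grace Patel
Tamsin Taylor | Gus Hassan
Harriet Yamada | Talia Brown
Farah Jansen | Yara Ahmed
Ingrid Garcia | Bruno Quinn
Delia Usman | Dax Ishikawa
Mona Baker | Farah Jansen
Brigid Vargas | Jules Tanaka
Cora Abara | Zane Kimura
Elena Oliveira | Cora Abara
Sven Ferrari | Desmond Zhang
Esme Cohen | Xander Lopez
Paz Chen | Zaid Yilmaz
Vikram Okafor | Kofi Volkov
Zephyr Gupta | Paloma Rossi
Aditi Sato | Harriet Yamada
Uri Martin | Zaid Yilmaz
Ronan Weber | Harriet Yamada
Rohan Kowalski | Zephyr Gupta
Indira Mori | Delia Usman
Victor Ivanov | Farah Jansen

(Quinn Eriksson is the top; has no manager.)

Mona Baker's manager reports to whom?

Mona Baker reports to Farah Jansen, and Farah Jansen reports to Yara Ahmed. So Mona Baker's skip-level manager is Yara Ahmed.

Yara Ahmed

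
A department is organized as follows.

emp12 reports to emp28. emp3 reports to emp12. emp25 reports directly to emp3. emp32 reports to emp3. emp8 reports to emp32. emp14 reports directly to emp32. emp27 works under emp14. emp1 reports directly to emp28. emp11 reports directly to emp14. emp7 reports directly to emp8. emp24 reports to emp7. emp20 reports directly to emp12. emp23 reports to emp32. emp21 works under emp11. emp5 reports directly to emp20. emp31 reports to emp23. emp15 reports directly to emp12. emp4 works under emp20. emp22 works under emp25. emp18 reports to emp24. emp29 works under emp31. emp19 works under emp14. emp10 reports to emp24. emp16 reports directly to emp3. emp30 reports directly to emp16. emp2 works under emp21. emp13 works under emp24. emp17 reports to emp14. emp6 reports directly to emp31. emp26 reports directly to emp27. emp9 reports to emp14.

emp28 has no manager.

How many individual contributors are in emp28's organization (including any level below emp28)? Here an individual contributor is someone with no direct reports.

16

The people in emp28's organization with no one reporting to them are emp1, emp15, emp4, emp5, emp30, emp6, emp29, emp9, emp17, emp19, emp2, emp26, emp13, emp10, emp18, emp22. That is 16.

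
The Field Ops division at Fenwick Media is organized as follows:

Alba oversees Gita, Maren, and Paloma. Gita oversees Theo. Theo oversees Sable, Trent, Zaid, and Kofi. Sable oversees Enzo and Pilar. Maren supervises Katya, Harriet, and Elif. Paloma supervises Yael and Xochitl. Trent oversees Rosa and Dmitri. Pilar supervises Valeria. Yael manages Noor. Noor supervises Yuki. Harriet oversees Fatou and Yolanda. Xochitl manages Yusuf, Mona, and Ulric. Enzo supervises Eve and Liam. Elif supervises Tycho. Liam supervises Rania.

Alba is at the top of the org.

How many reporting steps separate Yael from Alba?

Chain from Yael up to Alba: Yael → Paloma → Alba. That is 2 steps up, so Yael is 2 levels below Alba.

2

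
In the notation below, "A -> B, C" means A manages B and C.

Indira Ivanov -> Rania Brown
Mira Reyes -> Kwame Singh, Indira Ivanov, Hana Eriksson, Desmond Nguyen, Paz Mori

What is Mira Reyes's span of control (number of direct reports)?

5

Mira Reyes directly manages Kwame Singh, Indira Ivanov, Hana Eriksson, Desmond Nguyen, Paz Mori. That is 5 direct reports.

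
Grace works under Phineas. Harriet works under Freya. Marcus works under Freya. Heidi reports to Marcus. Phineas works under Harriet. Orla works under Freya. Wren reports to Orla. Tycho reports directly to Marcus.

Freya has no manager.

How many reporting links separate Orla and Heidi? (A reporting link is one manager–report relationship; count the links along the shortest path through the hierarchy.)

3

Orla is 1 level below Freya, and Heidi is 2 levels below Freya (their lowest common manager). The shortest path runs up from Orla to Freya and back down to Heidi: 1 + 2 = 3 links.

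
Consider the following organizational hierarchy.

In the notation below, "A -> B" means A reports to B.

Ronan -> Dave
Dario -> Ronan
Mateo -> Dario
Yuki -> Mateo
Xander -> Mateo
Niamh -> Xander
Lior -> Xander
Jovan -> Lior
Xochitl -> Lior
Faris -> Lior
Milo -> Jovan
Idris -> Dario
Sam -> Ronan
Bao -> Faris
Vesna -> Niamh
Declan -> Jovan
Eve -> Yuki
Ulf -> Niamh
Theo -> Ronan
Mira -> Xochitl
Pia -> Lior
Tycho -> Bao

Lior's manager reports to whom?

Mateo

Lior reports to Xander, and Xander reports to Mateo. So Lior's skip-level manager is Mateo.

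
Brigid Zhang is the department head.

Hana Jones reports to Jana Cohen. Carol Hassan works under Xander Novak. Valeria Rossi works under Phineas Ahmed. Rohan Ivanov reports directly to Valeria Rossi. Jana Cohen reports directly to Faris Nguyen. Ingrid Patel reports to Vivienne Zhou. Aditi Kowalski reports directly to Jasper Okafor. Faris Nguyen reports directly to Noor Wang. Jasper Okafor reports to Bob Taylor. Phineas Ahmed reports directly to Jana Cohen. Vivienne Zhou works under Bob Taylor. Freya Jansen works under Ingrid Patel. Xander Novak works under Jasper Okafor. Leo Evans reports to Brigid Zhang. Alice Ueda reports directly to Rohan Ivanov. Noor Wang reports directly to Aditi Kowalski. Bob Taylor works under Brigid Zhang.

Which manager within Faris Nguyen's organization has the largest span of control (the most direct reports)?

Jana Cohen

Direct-report counts within Faris Nguyen's organization: Faris Nguyen has 1; Jana Cohen has 2; Phineas Ahmed has 1; Valeria Rossi has 1; Rohan Ivanov has 1. The largest is 2, held by Jana Cohen.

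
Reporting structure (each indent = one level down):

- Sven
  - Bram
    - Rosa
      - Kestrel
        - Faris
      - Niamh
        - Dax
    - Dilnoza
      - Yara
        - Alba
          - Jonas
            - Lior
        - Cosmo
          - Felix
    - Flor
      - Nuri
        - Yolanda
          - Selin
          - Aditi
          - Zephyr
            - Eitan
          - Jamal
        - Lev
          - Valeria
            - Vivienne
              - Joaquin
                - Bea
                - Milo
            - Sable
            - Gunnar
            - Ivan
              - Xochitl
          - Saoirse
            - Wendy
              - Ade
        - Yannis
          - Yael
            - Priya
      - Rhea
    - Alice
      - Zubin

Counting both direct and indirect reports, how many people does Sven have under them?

Sven directly manages Bram. Under Bram: Alice, Zubin, Flor, Rhea, Nuri, Yannis, Yael, Priya, Lev, Saoirse, Wendy, Ade, Valeria, Ivan, Xochitl, Gunnar, Sable, Vivienne, Joaquin, Milo, Bea, Yolanda, Jamal, Zephyr, Eitan, Aditi, Selin, Dilnoza, Yara, Cosmo, Felix, Alba, Jonas, Lior, Rosa, Niamh, Dax, Kestrel, Faris (39). That's 40 in total.

40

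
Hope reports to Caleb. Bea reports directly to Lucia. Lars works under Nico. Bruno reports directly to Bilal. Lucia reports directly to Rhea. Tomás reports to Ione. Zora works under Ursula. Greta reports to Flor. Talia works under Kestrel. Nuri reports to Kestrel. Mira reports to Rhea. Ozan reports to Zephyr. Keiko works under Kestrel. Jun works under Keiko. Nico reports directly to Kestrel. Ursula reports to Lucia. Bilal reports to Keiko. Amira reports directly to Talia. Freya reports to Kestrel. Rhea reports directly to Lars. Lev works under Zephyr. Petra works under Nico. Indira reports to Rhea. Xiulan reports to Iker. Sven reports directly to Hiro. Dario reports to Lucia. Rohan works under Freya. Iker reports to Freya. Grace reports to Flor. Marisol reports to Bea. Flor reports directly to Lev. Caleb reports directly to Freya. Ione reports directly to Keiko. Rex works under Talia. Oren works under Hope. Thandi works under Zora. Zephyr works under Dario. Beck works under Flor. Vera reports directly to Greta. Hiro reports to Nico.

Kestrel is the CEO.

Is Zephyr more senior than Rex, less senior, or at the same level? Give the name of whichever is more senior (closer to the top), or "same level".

Rex

Zephyr is 6 levels below Kestrel; Rex is 2. Rex is higher.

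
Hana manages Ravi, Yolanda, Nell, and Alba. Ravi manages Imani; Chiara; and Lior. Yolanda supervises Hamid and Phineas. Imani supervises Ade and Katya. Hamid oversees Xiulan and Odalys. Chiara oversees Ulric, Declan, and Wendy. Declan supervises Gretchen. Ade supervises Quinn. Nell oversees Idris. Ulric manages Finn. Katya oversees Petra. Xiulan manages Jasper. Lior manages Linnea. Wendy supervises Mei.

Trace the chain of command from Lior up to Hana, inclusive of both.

Lior reports to Ravi. Ravi reports to Hana. Hana is at the top.

Lior -> Ravi -> Hana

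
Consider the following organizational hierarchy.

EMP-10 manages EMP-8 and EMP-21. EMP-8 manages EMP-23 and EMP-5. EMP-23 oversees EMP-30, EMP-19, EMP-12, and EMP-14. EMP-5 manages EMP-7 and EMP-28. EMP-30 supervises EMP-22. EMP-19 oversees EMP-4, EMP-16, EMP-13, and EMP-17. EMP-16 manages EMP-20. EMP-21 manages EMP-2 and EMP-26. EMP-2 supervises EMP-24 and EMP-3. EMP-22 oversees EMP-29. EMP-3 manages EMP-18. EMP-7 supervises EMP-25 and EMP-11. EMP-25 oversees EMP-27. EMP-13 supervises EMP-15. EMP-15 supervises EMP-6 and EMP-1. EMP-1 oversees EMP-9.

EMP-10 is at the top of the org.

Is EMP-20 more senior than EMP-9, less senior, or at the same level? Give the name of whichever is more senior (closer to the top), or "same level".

EMP-20 is 5 levels below EMP-10; EMP-9 is 7. EMP-20 is higher.

EMP-20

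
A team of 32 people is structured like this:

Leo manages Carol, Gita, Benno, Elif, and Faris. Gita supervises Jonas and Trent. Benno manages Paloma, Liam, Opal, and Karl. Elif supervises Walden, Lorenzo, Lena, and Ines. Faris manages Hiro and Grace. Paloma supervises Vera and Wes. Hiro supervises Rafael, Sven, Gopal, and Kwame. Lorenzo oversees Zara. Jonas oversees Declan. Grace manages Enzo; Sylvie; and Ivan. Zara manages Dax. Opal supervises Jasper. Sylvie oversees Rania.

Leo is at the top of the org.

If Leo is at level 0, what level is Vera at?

3

Chain from Vera up to Leo: Vera → Paloma → Benno → Leo. That is 3 steps up, so Vera is 3 levels below Leo.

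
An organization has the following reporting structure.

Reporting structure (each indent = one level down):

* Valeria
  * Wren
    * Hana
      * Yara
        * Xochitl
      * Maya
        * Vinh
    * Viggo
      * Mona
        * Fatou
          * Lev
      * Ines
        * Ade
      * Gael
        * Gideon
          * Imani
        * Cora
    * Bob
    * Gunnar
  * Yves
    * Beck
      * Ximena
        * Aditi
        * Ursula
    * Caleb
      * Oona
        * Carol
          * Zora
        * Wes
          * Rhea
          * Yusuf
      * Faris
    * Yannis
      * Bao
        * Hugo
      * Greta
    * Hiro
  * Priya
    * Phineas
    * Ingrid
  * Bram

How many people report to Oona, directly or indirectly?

Oona directly manages Carol, Wes. Under Carol: Zora (1). Under Wes: Yusuf, Rhea (2). So Oona's organization is 2 direct reports plus everyone under them: 2 + 3 = 5.

5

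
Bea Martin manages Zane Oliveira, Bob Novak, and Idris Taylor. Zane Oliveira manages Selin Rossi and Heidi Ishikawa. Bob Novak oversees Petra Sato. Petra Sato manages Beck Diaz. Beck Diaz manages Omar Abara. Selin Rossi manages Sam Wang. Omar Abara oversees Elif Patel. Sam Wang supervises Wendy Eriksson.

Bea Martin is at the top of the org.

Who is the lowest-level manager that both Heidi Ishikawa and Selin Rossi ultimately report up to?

Heidi Ishikawa's chain of managers is Zane Oliveira, Bea Martin. Selin Rossi's chain of managers is Zane Oliveira, Bea Martin. The first manager that appears in both chains is Zane Oliveira.

Zane Oliveira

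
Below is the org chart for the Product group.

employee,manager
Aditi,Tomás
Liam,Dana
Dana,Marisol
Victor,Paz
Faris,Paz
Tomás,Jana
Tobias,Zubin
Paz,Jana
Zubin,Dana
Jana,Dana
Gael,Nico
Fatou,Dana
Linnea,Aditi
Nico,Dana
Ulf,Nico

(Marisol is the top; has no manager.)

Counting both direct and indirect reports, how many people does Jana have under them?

6

Jana directly manages Paz, Tomás. Under Paz: Faris, Victor (2). Under Tomás: Aditi, Linnea (2). So Jana's organization is 2 direct reports plus everyone under them: 3 + 3 = 6.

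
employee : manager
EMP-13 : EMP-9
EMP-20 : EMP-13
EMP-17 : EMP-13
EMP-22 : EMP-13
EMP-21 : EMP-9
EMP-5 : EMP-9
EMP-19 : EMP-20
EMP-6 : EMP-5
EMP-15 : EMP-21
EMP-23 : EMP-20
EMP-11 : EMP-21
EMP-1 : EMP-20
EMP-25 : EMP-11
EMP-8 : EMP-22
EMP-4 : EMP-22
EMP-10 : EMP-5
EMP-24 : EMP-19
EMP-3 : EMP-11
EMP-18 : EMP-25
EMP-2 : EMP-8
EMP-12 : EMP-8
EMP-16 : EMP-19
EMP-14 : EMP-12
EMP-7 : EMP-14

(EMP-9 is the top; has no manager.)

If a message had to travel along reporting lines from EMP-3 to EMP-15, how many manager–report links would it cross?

EMP-3 is 2 levels below EMP-21, and EMP-15 is 1 level below EMP-21 (their lowest common manager). The shortest path runs up from EMP-3 to EMP-21 and back down to EMP-15: 2 + 1 = 3 links.

3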